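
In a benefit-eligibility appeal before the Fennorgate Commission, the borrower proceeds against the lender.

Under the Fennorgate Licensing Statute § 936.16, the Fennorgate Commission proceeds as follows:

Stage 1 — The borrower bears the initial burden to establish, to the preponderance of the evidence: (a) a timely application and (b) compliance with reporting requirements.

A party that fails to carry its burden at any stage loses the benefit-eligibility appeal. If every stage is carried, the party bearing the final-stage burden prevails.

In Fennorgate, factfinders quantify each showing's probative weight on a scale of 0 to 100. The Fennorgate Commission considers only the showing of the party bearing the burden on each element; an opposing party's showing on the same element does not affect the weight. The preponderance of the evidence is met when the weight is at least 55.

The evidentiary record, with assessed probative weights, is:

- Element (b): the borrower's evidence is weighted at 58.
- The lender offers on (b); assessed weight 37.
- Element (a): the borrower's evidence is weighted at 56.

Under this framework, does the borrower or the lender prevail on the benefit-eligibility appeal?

Stage 1 (borrower, the preponderance of the evidence, weight is at least 55): (a) 56 ≥ 55 — meets; (b) 58 (lender's 37 disregarded) ≥ 55 — meets.
  All elements met at the final stage.
All stages carried — the borrower prevails.

borrower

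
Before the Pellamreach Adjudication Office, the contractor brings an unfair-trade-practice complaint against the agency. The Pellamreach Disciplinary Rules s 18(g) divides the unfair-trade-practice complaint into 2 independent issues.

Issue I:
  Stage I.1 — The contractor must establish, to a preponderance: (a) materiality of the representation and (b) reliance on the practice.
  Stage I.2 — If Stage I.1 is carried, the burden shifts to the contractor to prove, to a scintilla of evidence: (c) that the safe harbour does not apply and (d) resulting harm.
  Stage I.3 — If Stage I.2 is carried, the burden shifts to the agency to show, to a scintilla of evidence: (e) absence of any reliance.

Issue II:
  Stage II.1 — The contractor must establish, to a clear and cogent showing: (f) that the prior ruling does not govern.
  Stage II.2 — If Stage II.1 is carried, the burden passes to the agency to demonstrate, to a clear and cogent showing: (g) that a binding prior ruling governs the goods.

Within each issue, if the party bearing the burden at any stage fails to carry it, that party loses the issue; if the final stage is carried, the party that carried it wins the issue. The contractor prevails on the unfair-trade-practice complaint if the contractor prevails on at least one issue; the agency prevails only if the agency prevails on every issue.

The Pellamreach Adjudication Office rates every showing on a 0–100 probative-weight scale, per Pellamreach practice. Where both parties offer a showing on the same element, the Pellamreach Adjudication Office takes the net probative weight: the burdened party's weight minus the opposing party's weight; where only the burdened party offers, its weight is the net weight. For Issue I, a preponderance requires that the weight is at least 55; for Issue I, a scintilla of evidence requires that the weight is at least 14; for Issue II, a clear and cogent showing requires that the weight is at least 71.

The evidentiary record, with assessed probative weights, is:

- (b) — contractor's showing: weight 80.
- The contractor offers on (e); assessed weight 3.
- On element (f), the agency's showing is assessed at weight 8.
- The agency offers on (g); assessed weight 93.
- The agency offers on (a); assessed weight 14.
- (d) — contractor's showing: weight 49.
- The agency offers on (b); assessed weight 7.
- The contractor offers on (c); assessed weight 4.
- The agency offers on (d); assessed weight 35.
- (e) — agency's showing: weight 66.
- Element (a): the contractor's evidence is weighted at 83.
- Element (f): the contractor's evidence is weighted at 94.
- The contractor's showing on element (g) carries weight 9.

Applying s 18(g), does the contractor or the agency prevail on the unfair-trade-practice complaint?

agency

— Issue I —
Stage I.1 (contractor, a preponderance, weight is at least 55): (a) net 83−14=69 ≥ 55 — meets; (b) net 80−7=73 ≥ 55 — meets.
  Stage I.1 carried; the burden remains with the contractor.
Stage I.2 (contractor, a scintilla of evidence, weight is at least 14): (c) 4 < 14 — fails; (d) net 49−35=14 ≥ 14 — meets.
  Stage I.2 not carried; the contractor fails its burden.
The agency prevails on this issue.
— Issue II —
At Stage II.1 the contractor must meet a clear and cogent showing (weight is at least 71): on (f) the weight is 94 less the opposing 8 gives net 86, ≥ 71, so (f) meets the standard.
  All elements met. The burden passes to the agency.
At Stage II.2 the agency must meet a clear and cogent showing (weight is at least 71): on (g) the weight is 93 less the opposing 9 gives net 84, ≥ 71, so (g) meets the standard.
  The agency carries the last stage.
Every stage carried; the agency prevails on this issue.
Per-issue: Issue I → agency; Issue II → agency. The contractor must prevail on at least one issue; overall, the agency prevails.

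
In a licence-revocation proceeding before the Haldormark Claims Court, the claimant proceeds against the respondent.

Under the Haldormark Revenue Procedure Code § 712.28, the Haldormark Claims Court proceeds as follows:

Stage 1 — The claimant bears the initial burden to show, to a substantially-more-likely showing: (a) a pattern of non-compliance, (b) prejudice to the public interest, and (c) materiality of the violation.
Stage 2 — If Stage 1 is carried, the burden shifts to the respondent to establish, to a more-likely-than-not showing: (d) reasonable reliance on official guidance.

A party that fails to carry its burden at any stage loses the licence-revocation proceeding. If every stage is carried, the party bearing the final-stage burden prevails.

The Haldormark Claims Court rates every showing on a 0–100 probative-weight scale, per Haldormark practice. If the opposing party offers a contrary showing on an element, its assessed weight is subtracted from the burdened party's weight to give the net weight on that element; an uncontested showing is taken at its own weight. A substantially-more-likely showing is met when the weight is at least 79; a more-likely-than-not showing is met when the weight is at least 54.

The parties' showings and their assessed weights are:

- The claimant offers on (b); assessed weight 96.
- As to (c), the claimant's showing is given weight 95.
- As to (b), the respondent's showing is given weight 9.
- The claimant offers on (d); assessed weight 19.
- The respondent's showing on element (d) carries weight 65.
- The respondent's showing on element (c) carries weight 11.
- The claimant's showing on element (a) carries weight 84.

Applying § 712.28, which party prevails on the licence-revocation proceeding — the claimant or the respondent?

claimant

At Stage 1 the claimant must meet a substantially-more-likely showing (weight is at least 79): on (a) the weight is 84, which does reach 79, so (a) meets the standard; on (b) the weight is 96 less the opposing 9 gives net 87, which does reach 79, so (b) meets the standard; on (c) the weight is 95 less the opposing 11 gives net 84, ≥ 79, so (c) meets the standard.
  The claimant carries Stage 1; the respondent now bears the burden.
At Stage 2 the respondent must meet a more-likely-than-not showing (weight is at least 54): on (d) the weight is 65 less the opposing 19 gives net 46, which does not reach 54, so (d) does not meet the standard.
  Stage 2 not carried; the respondent fails its burden.
So the claimant prevails.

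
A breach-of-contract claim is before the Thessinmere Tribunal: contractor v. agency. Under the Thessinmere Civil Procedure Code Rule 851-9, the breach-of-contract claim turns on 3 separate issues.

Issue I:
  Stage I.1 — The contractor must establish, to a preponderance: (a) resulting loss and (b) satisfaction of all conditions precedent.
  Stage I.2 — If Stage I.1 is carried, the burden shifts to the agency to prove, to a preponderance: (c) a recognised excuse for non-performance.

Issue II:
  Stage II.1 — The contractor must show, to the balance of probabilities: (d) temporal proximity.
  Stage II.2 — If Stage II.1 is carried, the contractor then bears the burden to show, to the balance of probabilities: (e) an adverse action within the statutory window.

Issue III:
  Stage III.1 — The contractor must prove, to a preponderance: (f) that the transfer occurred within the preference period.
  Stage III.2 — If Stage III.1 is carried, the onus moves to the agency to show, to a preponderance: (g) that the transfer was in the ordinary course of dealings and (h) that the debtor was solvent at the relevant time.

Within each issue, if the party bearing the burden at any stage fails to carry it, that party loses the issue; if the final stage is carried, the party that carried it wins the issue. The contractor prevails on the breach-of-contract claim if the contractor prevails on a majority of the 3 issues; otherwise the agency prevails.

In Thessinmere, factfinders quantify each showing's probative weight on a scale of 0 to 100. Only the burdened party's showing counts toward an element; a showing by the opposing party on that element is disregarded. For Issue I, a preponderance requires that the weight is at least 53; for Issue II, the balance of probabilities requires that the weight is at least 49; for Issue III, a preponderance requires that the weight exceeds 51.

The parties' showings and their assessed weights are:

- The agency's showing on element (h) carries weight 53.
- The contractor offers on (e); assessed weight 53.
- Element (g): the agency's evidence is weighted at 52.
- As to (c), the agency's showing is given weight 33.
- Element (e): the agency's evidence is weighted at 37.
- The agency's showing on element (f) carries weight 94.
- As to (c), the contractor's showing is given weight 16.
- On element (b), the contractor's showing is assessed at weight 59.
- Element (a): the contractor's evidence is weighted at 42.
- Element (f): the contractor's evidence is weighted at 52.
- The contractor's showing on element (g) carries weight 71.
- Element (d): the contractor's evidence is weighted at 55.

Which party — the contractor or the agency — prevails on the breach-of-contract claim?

— Issue I —
Stage I.1 — burden on contractor; standard: a preponderance (weight is at least 53).
    (a): 42 < 53 [not met]
    (b): 59 ≥ 53 [met]
  Not every element is met, so the contractor fails to carry Stage I.1.
So the agency prevails on this issue.
— Issue II —
Stage II.1 (contractor, the balance of probabilities, weight is at least 49): (d) 55 ≥ 49 — meets.
  Stage II.1 carried; the burden remains with the contractor.
Stage II.2 (contractor, the balance of probabilities, weight is at least 49): (e) 53 (agency's 37 disregarded) ≥ 49 — meets.
  All elements met at the final stage.
With every stage satisfied, the contractor prevails on this issue.
— Issue III —
Stage III.1 (contractor, a preponderance, weight exceeds 51): (f) 52 (agency's 94 disregarded) > 51 — meets.
  The contractor carries Stage III.1; the agency now bears the burden.
Stage III.2 (agency, a preponderance, weight exceeds 51): (g) 52 (contractor's 71 disregarded) > 51 — meets; (h) 53 > 51 — meets.
  Stage III.2 carried; the final stage is satisfied.
Every stage carried; the agency prevails on this issue.
Per-issue: Issue I → agency; Issue II → contractor; Issue III → agency. The contractor must prevail on a majority of issues; overall, the agency prevails.

agency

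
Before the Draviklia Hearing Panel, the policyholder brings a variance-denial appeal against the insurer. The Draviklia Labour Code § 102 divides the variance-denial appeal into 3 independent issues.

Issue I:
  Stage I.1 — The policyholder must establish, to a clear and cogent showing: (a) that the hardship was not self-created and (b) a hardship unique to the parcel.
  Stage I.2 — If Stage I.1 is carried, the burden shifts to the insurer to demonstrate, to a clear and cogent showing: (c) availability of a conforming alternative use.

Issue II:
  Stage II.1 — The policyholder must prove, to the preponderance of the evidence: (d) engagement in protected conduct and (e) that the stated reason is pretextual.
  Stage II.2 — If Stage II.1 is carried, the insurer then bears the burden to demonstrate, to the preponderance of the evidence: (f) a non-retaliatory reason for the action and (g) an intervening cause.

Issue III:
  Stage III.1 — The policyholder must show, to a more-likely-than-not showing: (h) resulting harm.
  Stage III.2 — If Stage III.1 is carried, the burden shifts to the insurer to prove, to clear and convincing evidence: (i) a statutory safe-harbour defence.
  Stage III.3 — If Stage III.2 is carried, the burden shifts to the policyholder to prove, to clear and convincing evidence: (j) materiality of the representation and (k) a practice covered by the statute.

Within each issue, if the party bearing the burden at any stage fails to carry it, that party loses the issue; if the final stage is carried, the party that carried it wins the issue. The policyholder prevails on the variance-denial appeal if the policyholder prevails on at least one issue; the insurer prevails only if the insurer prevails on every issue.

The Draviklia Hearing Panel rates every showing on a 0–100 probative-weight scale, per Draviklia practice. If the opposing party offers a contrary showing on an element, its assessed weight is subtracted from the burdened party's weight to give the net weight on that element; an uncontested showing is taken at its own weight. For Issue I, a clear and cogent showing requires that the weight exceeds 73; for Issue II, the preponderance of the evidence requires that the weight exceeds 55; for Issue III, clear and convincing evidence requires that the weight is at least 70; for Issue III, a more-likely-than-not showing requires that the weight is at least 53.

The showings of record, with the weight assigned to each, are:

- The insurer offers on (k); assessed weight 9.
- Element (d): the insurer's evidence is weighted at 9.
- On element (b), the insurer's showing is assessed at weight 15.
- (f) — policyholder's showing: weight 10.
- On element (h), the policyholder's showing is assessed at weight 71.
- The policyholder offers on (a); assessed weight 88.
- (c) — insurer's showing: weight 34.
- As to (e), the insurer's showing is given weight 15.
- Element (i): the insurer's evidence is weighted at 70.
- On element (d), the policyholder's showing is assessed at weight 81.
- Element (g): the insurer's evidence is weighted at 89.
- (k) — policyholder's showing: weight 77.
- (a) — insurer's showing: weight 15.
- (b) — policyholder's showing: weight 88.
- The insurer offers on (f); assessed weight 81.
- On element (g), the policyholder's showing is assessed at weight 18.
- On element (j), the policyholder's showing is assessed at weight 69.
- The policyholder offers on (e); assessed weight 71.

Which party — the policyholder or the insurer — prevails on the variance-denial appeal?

— Issue I —
Stage I.1 (policyholder, a clear and cogent showing, weight exceeds 73): (a) net 88−15=73 ≤ 73 — fails; (b) net 88−15=73 ≤ 73 — fails.
  Not every element is met, so the policyholder fails to carry Stage I.1.
The insurer prevails on this issue.
— Issue II —
At Stage II.1 the policyholder must meet the preponderance of the evidence (weight exceeds 55): on (d) the weight is 81 less the opposing 9 gives net 72, > 55, so (d) meets the standard; on (e) the weight is 71 less the opposing 15 gives net 56, which does exceed 55, so (e) meets the standard.
  Stage II.1 carried; the burden shifts to the insurer.
At Stage II.2 the insurer must meet the preponderance of the evidence (weight exceeds 55): on (f) the weight is 81 less the opposing 10 gives net 71, which does exceed 55, so (f) meets the standard; on (g) the weight is 89 less the opposing 18 gives net 71, which does exceed 55, so (g) meets the standard.
  Stage II.2 carried; the final stage is satisfied.
With every stage satisfied, the insurer prevails on this issue.
— Issue III —
Stage III.1 (policyholder, a more-likely-than-not showing, weight is at least 53): (h) 71 ≥ 53 — meets.
  The policyholder carries Stage III.1; the insurer now bears the burden.
Stage III.2 (insurer, clear and convincing evidence, weight is at least 70): (i) 70 ≥ 70 — meets.
  The insurer carries Stage III.2; the policyholder now bears the burden.
Stage III.3 (policyholder, clear and convincing evidence, weight is at least 70): (j) 69 < 70 — fails; (k) net 77−9=68 < 70 — fails.
  Stage III.3 not carried; the policyholder fails its burden.
The analysis ends at Stage III.3; the insurer prevails on this issue.
Per-issue: Issue I → insurer; Issue II → insurer; Issue III → insurer. The policyholder must prevail on at least one issue; overall, the insurer prevails.

insurer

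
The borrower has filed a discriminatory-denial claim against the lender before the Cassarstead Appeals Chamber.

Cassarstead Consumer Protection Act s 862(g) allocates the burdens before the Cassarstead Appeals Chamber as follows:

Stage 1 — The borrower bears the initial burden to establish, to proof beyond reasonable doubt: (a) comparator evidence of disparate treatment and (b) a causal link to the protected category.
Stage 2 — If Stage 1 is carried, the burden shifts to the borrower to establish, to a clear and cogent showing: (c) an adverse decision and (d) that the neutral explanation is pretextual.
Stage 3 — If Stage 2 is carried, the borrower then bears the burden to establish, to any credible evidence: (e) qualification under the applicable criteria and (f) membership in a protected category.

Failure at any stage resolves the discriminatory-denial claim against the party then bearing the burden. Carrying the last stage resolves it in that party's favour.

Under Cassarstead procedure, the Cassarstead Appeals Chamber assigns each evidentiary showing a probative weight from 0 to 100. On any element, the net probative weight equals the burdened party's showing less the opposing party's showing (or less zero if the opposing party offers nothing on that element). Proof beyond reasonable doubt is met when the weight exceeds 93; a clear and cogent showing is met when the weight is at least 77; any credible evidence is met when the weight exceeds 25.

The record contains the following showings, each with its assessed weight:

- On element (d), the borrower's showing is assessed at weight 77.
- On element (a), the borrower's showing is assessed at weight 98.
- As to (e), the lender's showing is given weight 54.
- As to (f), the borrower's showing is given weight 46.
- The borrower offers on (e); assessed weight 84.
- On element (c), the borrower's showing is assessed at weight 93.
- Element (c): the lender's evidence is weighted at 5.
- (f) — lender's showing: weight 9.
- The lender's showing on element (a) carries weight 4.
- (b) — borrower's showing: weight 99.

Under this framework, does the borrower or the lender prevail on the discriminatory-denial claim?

Stage 1 (borrower, proof beyond reasonable doubt, weight exceeds 93): (a) net 98−4=94 > 93 — meets; (b) 99 > 93 — meets.
  Stage 1 carried; the burden remains with the borrower.
Stage 2 (borrower, a clear and cogent showing, weight is at least 77): (c) net 93−5=88 ≥ 77 — meets; (d) 77 ≥ 77 — meets.
  Stage 2 is satisfied; the borrower continues to bear the burden.
Stage 3 (borrower, any credible evidence, weight exceeds 25): (e) net 84−54=30 > 25 — meets; (f) net 46−9=37 > 25 — meets.
  All elements met at the final stage.
Every stage carried; the borrower prevails.

borrower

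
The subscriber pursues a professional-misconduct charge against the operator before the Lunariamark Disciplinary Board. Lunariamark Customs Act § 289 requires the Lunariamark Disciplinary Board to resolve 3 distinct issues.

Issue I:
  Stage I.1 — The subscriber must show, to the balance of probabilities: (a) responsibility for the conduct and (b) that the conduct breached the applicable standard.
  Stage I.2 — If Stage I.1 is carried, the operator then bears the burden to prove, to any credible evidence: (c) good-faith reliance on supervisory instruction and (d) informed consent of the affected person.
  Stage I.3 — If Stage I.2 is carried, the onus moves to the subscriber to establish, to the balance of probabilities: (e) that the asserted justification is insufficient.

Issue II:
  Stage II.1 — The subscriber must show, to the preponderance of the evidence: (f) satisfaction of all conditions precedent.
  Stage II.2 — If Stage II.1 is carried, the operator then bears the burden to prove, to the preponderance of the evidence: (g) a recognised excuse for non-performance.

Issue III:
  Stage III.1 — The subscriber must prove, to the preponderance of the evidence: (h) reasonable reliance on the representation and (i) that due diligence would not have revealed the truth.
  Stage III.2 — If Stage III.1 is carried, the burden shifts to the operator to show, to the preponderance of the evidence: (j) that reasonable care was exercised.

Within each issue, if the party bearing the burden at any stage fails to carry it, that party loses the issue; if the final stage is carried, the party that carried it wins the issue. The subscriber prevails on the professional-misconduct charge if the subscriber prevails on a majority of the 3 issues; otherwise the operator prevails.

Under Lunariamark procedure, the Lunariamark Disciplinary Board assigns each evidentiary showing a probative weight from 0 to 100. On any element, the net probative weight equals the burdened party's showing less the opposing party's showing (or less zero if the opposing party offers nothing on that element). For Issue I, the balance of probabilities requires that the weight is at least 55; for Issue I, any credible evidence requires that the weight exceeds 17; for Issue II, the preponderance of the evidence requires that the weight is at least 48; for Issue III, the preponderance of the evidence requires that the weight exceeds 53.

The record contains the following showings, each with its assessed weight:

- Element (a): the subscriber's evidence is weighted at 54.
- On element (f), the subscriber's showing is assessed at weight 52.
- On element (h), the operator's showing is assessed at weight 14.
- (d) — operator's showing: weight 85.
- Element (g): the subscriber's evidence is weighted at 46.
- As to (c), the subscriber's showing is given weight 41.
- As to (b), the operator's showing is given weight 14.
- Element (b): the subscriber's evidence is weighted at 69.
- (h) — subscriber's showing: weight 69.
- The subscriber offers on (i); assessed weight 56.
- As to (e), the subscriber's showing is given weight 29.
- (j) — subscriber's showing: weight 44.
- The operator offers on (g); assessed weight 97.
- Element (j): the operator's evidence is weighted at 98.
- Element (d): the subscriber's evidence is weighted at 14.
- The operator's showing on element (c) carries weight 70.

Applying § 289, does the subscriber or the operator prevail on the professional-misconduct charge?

— Issue I —
At Stage I.1 the subscriber must meet the balance of probabilities (weight is at least 55): on (a) the weight is 54, < 55, so (a) does not meet the standard; on (b) the weight is 69 less the opposing 14 gives net 55, ≥ 55, so (b) meets the standard.
  The subscriber does not carry Stage I.1.
The operator prevails on this issue.
— Issue II —
At Stage II.1 the subscriber must meet the preponderance of the evidence (weight is at least 48): on (f) the weight is 52, ≥ 48, so (f) meets the standard.
  The subscriber carries Stage II.1; the operator now bears the burden.
At Stage II.2 the operator must meet the preponderance of the evidence (weight is at least 48): on (g) the weight is 97 less the opposing 46 gives net 51, ≥ 48, so (g) meets the standard.
  The operator carries the last stage.
All stages carried — the operator prevails on this issue.
— Issue III —
At Stage III.1 the subscriber must meet the preponderance of the evidence (weight exceeds 53): on (h) the weight is 69 less the opposing 14 gives net 55, > 53, so (h) meets the standard; on (i) the weight is 56, > 53, so (i) meets the standard.
  The subscriber carries Stage III.1; the operator now bears the burden.
At Stage III.2 the operator must meet the preponderance of the evidence (weight exceeds 53): on (j) the weight is 98 less the opposing 44 gives net 54, > 53, so (j) meets the standard.
  Stage III.2 carried; the final stage is satisfied.
All stages carried — the operator prevails on this issue.
Per-issue: Issue I → operator; Issue II → operator; Issue III → operator. The subscriber must prevail on a majority of issues; overall, the operator prevails.

operator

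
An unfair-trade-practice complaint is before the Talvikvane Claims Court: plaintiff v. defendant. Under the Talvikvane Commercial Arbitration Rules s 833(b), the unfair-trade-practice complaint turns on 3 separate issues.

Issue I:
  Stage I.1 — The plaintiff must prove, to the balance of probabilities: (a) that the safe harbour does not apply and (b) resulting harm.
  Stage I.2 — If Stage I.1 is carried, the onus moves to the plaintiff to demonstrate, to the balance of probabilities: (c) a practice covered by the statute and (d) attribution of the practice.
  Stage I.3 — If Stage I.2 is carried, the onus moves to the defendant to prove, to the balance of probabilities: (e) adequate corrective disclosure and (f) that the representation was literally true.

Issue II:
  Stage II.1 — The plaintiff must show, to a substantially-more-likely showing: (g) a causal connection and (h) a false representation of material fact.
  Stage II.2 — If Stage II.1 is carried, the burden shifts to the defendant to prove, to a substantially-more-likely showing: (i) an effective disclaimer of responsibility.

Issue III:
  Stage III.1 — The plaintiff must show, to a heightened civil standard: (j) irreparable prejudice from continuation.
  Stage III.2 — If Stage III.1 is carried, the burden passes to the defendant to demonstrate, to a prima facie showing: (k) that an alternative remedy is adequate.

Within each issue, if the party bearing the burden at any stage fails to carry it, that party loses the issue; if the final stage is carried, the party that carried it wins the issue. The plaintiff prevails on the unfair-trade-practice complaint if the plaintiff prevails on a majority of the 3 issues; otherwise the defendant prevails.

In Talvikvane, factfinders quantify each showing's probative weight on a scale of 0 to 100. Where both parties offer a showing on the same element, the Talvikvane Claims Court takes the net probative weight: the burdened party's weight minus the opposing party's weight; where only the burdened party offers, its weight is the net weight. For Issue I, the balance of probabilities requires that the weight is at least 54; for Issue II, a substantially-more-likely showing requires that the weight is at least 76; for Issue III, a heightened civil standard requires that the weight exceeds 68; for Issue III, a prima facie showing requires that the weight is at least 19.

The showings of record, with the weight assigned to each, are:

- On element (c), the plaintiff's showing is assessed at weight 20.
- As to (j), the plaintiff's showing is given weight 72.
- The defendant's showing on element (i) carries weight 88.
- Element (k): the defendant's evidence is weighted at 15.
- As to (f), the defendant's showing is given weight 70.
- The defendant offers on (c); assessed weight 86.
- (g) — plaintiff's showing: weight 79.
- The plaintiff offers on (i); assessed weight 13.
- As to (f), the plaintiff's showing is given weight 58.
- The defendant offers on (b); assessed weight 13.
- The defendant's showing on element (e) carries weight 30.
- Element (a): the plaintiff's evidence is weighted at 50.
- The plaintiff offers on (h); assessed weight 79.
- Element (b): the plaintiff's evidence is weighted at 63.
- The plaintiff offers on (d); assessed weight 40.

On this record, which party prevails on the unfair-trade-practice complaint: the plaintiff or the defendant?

— Issue I —
Stage I.1 — burden on plaintiff; standard: the balance of probabilities (weight is at least 54).
    (a): 50 < 54 [not met]
    (b): 63 − 13 = 50 < 54 [not met]
  The plaintiff does not carry Stage I.1.
The defendant prevails on this issue.
— Issue II —
Stage II.1 — burden on plaintiff; standard: a substantially-more-likely showing (weight is at least 76).
    (g): 79 ≥ 76 [met]
    (h): 79 ≥ 76 [met]
  All elements met. The burden passes to the defendant.
Stage II.2 — burden on defendant; standard: a substantially-more-likely showing (weight is at least 76).
    (i): 88 − 13 = 75 < 76 [not met]
  The defendant does not carry Stage II.2.
The analysis ends at Stage II.2; the plaintiff prevails on this issue.
— Issue III —
At Stage III.1 the plaintiff must meet a heightened civil standard (weight exceeds 68): on (j) the weight is 72, > 68, so (j) meets the standard.
  The plaintiff carries Stage III.1; the defendant now bears the burden.
At Stage III.2 the defendant must meet a prima facie showing (weight is at least 19): on (k) the weight is 15, which does not reach 19, so (k) does not meet the standard.
  The defendant does not carry Stage III.2.
So the plaintiff prevails on this issue.
Per-issue: Issue I → defendant; Issue II → plaintiff; Issue III → plaintiff. The plaintiff must prevail on a majority of issues; overall, the plaintiff prevails.

plaintiff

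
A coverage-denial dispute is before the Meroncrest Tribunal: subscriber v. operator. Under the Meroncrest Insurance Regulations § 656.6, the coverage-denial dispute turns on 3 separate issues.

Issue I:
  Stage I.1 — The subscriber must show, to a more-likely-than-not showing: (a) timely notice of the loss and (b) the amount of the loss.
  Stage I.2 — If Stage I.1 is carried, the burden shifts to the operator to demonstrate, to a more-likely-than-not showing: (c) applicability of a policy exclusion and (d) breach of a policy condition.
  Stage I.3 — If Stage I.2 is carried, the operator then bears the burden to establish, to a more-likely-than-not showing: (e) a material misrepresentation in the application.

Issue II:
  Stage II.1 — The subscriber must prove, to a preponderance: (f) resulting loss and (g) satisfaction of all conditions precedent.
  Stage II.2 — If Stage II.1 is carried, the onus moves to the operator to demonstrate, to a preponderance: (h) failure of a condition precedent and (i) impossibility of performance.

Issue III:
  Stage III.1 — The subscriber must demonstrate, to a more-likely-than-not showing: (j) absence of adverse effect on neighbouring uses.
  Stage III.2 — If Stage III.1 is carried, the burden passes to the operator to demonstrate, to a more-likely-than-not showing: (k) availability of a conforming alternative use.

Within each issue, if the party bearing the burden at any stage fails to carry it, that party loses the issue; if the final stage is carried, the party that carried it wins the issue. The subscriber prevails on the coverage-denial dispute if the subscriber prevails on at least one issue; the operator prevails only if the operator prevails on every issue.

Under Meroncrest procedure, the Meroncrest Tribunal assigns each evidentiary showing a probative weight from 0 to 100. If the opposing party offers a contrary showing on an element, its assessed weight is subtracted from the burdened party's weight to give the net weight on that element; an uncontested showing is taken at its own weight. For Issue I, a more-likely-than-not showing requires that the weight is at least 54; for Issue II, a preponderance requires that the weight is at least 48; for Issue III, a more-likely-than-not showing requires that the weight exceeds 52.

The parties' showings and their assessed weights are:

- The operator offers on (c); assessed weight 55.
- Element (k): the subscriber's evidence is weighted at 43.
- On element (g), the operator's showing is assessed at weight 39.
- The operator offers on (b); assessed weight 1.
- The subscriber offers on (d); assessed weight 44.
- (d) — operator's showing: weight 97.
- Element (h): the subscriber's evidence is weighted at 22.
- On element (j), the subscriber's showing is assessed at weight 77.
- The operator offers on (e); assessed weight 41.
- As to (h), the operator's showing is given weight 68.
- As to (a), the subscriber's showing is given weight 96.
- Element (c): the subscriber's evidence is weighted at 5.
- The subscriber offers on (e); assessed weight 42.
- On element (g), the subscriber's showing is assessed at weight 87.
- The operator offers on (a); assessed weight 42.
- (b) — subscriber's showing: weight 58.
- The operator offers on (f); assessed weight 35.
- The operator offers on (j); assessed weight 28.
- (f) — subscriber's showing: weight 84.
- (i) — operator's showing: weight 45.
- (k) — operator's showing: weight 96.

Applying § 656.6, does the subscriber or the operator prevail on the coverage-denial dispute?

— Issue I —
Stage I.1 — burden on subscriber; standard: a more-likely-than-not showing (weight is at least 54).
    (a): 96 − 42 = 54 ≥ 54 [met]
    (b): 58 − 1 = 57 ≥ 54 [met]
  Stage I.1 is satisfied; the onus moves to the operator.
Stage I.2 — burden on operator; standard: a more-likely-than-not showing (weight is at least 54).
    (c): 55 − 5 = 50 < 54 [not met]
    (d): 97 − 44 = 53 < 54 [not met]
  Stage I.2 not carried; the operator fails its burden.
So the subscriber prevails on this issue.
— Issue II —
Stage II.1 — burden on subscriber; standard: a preponderance (weight is at least 48).
    (f): 84 − 35 = 49 ≥ 48 [met]
    (g): 87 − 39 = 48 ≥ 48 [met]
  Stage II.1 is satisfied; the onus moves to the operator.
Stage II.2 — burden on operator; standard: a preponderance (weight is at least 48).
    (h): 68 − 22 = 46 < 48 [not met]
    (i): 45 < 48 [not met]
  Not every element is met, so the operator fails to carry Stage II.2.
The subscriber prevails on this issue.
— Issue III —
At Stage III.1 the subscriber must meet a more-likely-than-not showing (weight exceeds 52): on (j) the weight is 77 less the opposing 28 gives net 49, ≤ 52, so (j) does not meet the standard.
  Stage III.1 not carried; the subscriber fails its burden.
The analysis ends at Stage III.1; the operator prevails on this issue.
Per-issue: Issue I → subscriber; Issue II → subscriber; Issue III → operator. The subscriber must prevail on at least one issue; overall, the subscriber prevails.

subscriber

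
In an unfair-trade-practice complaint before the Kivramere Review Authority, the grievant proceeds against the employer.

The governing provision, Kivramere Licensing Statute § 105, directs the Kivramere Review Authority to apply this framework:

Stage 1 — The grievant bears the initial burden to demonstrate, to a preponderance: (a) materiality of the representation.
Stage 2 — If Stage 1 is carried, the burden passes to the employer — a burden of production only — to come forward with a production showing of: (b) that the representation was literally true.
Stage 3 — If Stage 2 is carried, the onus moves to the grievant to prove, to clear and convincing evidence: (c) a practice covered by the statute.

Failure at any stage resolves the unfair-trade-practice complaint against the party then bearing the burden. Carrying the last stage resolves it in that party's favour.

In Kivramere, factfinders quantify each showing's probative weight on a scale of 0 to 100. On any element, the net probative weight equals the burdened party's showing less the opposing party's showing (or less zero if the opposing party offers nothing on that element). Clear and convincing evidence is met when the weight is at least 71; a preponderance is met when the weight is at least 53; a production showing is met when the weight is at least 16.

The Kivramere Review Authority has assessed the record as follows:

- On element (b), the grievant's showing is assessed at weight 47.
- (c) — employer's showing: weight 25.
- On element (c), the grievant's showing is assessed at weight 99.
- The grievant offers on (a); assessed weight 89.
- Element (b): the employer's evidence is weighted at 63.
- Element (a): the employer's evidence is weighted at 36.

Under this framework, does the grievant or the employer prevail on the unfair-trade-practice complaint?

Stage 1 — burden on grievant; standard: a preponderance (weight is at least 53).
    (a): 89 − 36 = 53 ≥ 53 [met]
  The grievant carries Stage 1; the employer now bears the burden.
Stage 2 — burden on employer; standard: a production showing (weight is at least 16).
    (b): 63 − 47 = 16 ≥ 16 [met]
  Stage 2 carried; the burden shifts to the grievant.
Stage 3 — burden on grievant; standard: clear and convincing evidence (weight is at least 71).
    (c): 99 − 25 = 74 ≥ 71 [met]
  Stage 3 carried; the final stage is satisfied.
All stages carried — the grievant prevails.

grievant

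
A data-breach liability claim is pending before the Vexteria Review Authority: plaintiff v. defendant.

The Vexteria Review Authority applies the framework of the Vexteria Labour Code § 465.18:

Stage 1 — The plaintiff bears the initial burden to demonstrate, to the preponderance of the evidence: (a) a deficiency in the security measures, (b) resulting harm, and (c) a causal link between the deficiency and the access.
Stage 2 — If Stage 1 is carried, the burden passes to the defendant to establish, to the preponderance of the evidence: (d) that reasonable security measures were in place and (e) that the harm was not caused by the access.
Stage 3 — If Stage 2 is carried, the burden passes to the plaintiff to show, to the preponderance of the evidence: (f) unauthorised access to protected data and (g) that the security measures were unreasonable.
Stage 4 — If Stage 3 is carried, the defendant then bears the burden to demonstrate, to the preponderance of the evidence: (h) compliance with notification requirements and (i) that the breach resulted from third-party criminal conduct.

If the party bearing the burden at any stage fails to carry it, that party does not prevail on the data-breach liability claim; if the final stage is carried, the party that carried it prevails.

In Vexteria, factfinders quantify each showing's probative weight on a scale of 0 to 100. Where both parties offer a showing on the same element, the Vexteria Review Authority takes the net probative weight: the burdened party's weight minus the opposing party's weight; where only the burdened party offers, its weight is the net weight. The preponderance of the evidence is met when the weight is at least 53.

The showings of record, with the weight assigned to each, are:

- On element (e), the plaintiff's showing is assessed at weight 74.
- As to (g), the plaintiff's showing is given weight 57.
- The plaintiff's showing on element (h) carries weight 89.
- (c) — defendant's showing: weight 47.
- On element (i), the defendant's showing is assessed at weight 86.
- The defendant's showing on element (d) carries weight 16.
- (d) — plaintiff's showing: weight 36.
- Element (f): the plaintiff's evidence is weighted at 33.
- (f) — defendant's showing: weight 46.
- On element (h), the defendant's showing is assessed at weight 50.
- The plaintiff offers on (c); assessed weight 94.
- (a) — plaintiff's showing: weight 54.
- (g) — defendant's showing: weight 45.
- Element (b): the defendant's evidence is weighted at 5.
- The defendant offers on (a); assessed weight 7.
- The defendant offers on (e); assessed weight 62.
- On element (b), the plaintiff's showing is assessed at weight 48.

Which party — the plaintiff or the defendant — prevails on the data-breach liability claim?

At Stage 1 the plaintiff must meet the preponderance of the evidence (weight is at least 53): on (a) the weight is 54 less the opposing 7 gives net 47, which does not reach 53, so (a) does not meet the standard; on (b) the weight is 48 less the opposing 5 gives net 43, which does not reach 53, so (b) does not meet the standard; on (c) the weight is 94 less the opposing 47 gives net 47, < 53, so (c) does not meet the standard.
  Not every element is met, so the plaintiff fails to carry Stage 1.
So the defendant prevails.

defendant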